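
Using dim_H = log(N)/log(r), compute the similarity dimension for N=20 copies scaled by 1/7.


For a self-similar set with N copies scaled by 1/r:
dim_H = log(N)/log(r) = log(20)/log(7)
= 2.995732/1.94591
= 1.539502


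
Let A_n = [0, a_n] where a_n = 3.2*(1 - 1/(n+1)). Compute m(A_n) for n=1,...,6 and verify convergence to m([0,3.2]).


By continuity of measure from below: if A_n increases to A, then m(A_n) -> m(A).
Here A = [0, 3.2], so m(A) = 3.2
Step 1: a_1 = 3.2*(1 - 1/2) = 1.6, m(A_1) = 1.6
Step 2: a_2 = 3.2*(1 - 1/3) = 2.1333, m(A_2) = 2.1333
Step 3: a_3 = 3.2*(1 - 1/4) = 2.4, m(A_3) = 2.4
Step 4: a_4 = 3.2*(1 - 1/5) = 2.56, m(A_4) = 2.56
Step 5: a_5 = 3.2*(1 - 1/6) = 2.6667, m(A_5) = 2.6667
Step 6: a_6 = 3.2*(1 - 1/7) = 2.7429, m(A_6) = 2.7429
Limit: m(A_n) -> m([0,3.2]) = 3.2


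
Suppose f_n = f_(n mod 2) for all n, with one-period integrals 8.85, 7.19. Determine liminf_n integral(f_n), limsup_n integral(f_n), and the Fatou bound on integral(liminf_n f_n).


The sequence (integral(f_n)) is periodic with period 2, repeating the values 8.85, 7.19 indefinitely.
Step 1: For a periodic sequence, every tail (a_m, a_(m+1), ...) contains all 2 period values infinitely often.
Step 2: Hence inf of every tail = min of the period values = min(8.85, 7.19) = 7.19.
        liminf_n integral(f_n) = sup over m of (inf of tail from m) = 7.19.
Step 3: Similarly sup of every tail = max of the period values = 8.85.
        limsup_n integral(f_n) = 8.85.
Step 4: Fatou's lemma: integral(liminf_n f_n) <= liminf_n integral(f_n) = 7.19.
        So the integral of the pointwise liminf is at most 7.19.


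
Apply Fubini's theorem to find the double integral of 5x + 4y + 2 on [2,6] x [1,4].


By Fubini, integrate in x first, then y.
Step 1: Fix y, integrate over x in [2,6]:
  integral(5x + 4y + 2, x=2..6)
  = 5*(6^2 - 2^2)/2 + (4y + 2)*(6 - 2)
  = 80 + (4y + 2)*4
  = 80 + 16y + 8
  = 88 + 16y
Step 2: Integrate over y in [1,4]:
  integral(88 + 16y, y=1..4)
  = 88*3 + 16*(4^2 - 1^2)/2
  = 264 + 120
  = 384


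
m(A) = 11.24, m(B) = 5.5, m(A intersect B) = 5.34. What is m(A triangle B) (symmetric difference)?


m(A Delta B) = m(A) + m(B) - 2*m(A n B)
= 11.24 + 5.5 - 2*5.34
= 11.24 + 5.5 - 10.68
= 6.06


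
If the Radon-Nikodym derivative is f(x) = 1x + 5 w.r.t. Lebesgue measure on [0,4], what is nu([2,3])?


nu(A) = integral_A (dnu/dmu) dmu = integral_2^3 (1x + 5) dx
Step 1: Antiderivative F(x) = (1/2)x^2 + 5x
Step 2: F(3) = (1/2)*3^2 + 5*3 = 4.5 + 15 = 19.5
Step 3: F(2) = (1/2)*2^2 + 5*2 = 2 + 10 = 12
Step 4: nu([2,3]) = F(3) - F(2) = 19.5 - 12 = 7.5


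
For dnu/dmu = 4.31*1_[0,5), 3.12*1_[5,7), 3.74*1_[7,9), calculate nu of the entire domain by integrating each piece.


Integrate each piece of the Radon-Nikodym derivative:
Step 1: integral_0^5 4.31 dx = 4.31*(5-0) = 4.31*5 = 21.55
Step 2: integral_5^7 3.12 dx = 3.12*(7-5) = 3.12*2 = 6.24
Step 3: integral_7^9 3.74 dx = 3.74*(9-7) = 3.74*2 = 7.48
Total: 21.55 + 6.24 + 7.48 = 35.27


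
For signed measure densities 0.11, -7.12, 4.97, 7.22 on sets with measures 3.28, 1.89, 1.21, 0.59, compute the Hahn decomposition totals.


Step 1: Compute signed measure on each set:
  Set 1: 0.11 * 3.28 = 0.3608
  Set 2: -7.12 * 1.89 = -13.4568
  Set 3: 4.97 * 1.21 = 6.0137
  Set 4: 7.22 * 0.59 = 4.2598
Step 2: Total signed measure = (0.3608) + (-13.4568) + (6.0137) + (4.2598)
     = -2.8225
Step 3: Positive part mu+(X) = sum of positive contributions = 10.6343
Step 4: Negative part mu-(X) = |sum of negative contributions| = 13.4568


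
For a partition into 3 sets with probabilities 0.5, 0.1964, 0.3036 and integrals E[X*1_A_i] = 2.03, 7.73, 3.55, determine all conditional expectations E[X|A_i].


For each cell A_i: E[X|A_i] = E[X*1_A_i] / P(A_i)
Step 1: E[X|A_1] = 2.03 / 0.5 = 4.06
Step 2: E[X|A_2] = 7.73 / 0.1964 = 39.358452
Step 3: E[X|A_3] = 3.55 / 0.3036 = 11.693017
Verification: E[X] = sum E[X*1_A_i] = 2.03 + 7.73 + 3.55 = 13.31


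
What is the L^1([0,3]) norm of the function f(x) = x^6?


Step 1: ||f||_1 = (integral_0^3 |x^6|^1 dx)^(1/1)
     = (integral_0^3 x^6 dx)^(1/1)
Step 2: integral_0^3 x^6 dx = [x^7/(7)] from 0 to 3 = 3^7/7
     = 2187/7 = 312.428571
Step 3: ||f||_1 = (312.428571)^(1/1) = 312.428571


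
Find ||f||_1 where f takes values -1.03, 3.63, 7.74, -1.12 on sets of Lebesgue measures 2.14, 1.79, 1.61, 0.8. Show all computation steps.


Step 1: Compute |f_i|^1 for each value:
  |-1.03|^1 = 1.03
  |3.63|^1 = 3.63
  |7.74|^1 = 7.74
  |-1.12|^1 = 1.12
Step 2: Multiply by measures and sum:
  1.03 * 2.14 = 2.2042
  3.63 * 1.79 = 6.4977
  7.74 * 1.61 = 12.4614
  1.12 * 0.8 = 0.896
Sum = 2.2042 + 6.4977 + 12.4614 + 0.896 = 22.0593
Step 3: Take the p-th root:
||f||_1 = (22.0593)^(1/1) = 22.0593


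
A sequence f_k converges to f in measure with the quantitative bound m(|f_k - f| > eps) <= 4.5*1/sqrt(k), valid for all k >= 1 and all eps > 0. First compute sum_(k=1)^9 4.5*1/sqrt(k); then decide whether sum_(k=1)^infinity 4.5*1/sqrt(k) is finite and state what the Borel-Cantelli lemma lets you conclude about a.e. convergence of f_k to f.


Step 1: List the terms 4.5*1/sqrt(k) for k = 1 to 9:
  k=1: 4.5
  k=2: 3.181981
  k=3: 2.598076
  k=4: 2.25
  k=5: 2.012461
  k=6: 1.837117
  k=7: 1.70084
  k=8: 1.59099
  k=9: 1.5
Step 2: Partial sum = 4.5 + 3.181981 + 2.598076 + 2.25 + 2.012461 + 1.837117 + 1.70084 + 1.59099 + 1.5
     = 21.171466
Step 3: The full series sum_(k>=1) 4.5*1/sqrt(k) diverges (p-series with p = 1/2 <= 1; a nonzero constant multiple of a divergent series diverges).
Step 4: The (first) Borel-Cantelli lemma requires a summable sequence of measures, so it does not apply here;
        from this bound alone no conclusion about a.e. convergence can be drawn (convergence in measure still
        gives an a.e.-convergent subsequence, but not a.e. convergence of the whole sequence).
Conclusion: series diverges; Borel-Cantelli is inconclusive about a.e. convergence of f_k.


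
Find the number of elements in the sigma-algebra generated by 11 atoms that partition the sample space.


Each element of the sigma-algebra is a union of some subset of the 11 atoms.
The number of such subsets is 2^11 = 2048.


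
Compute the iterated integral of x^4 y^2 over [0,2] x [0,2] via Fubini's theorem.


By Fubini's theorem, the double integral factors as a product of single integrals:
Step 1: integral_0^2 x^4 dx = [x^5/5] from 0 to 2
     = 2^5/5 = 6.4
Step 2: integral_0^2 y^2 dy = [y^3/3] from 0 to 2
     = 2^3/3 = 2.666667
Step 3: Double integral = 6.4 * 2.666667 = 17.066667


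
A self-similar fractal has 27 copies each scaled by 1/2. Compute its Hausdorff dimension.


For a self-similar set with N copies scaled by 1/r:
dim_H = log(N)/log(r) = log(27)/log(2)
= 3.295837/0.693147
= 4.754888


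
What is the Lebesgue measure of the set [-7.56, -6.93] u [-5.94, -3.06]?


For pairwise disjoint intervals, m(union) = sum of lengths.
= (-6.93 - -7.56) + (-3.06 - -5.94)
= 0.63 + 2.88
= 3.51


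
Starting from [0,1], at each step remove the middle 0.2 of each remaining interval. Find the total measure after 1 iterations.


Step 1: At each step, fraction remaining = 1 - 0.2 = 0.8
Step 2: After 1 steps, measure = (0.8)^1
Step 3: Computing the power step by step:
  After step 1: 0.8
Result = 0.8


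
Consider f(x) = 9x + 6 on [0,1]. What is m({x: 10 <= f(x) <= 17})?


f^(-1)([10, 17]) = {x : 10 <= 9x + 6 <= 17}
Solving: (10 - 6)/9 <= x <= (17 - 6)/9
= [0.444444, 1.222222]
Intersecting with [0,1]: [0.444444, 1]
Measure = 1 - 0.444444 = 0.555556


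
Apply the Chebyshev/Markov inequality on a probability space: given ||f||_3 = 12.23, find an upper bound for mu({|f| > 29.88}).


Chebyshev/Markov inequality: mu(|f| > eps) <= (||f||_p / eps)^p
Step 1: ||f||_3 / eps = 12.23 / 29.88 = 0.409304
Step 2: Raise to power p = 3:
  (0.409304)^3 = 0.068571
Step 3: Therefore mu(|f| > 29.88) <= 0.068571


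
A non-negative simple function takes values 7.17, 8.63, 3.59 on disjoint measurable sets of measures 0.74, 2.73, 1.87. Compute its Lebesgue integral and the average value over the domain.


Step 1: Integral = sum(value_i * measure_i)
= 7.17*0.74 + 8.63*2.73 + 3.59*1.87
= 5.3058 + 23.5599 + 6.7133
= 35.579
Step 2: Total measure of domain = 0.74 + 2.73 + 1.87 = 5.34
Step 3: Average value = 35.579 / 5.34 = 6.662734


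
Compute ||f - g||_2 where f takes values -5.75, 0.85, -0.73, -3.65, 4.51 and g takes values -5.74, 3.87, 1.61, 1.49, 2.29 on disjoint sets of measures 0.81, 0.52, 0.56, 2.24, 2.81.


Step 1: Compute differences f_i - g_i:
  -5.75 - -5.74 = -0.01
  0.85 - 3.87 = -3.02
  -0.73 - 1.61 = -2.34
  -3.65 - 1.49 = -5.14
  4.51 - 2.29 = 2.22
Step 2: Compute |diff|^2 * measure for each set:
  |-0.01|^2 * 0.81 = 1.000000e-04 * 0.81 = 8.100000e-05
  |-3.02|^2 * 0.52 = 9.1204 * 0.52 = 4.742608
  |-2.34|^2 * 0.56 = 5.4756 * 0.56 = 3.066336
  |-5.14|^2 * 2.24 = 26.4196 * 2.24 = 59.179904
  |2.22|^2 * 2.81 = 4.9284 * 2.81 = 13.848804
Step 3: Sum = 80.837733
Step 4: ||f-g||_2 = (80.837733)^(1/2) = 8.990981


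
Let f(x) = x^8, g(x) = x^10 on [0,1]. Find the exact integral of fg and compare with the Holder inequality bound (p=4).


Step 1: Exact integral of f*g = integral(x^18, 0, 1) = 1/19
     = 0.052632
Step 2: Holder bound with p=4, q=1.333333:
  ||f||_p = (integral x^32 dx)^(1/4) = (1/33)^(1/4) = 0.417226
  ||g||_q = (integral x^13.333333 dx)^(1/1.333333) = (1/14.333333)^(1/1.333333) = 0.13575
Step 3: Holder bound = ||f||_p * ||g||_q = 0.417226 * 0.13575 = 0.056638
Verification: 0.052632 <= 0.056638 (Holder holds)


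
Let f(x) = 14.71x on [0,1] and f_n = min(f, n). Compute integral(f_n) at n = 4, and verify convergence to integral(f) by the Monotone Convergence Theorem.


f(x) = 14.71x on [0,1]; f_n(x) = min(14.71x, n). At n = 4:
Step 1: f(x) reaches 4 at x = 4/14.71 = 0.271924
Step 2: integral(f_4) = integral(14.71x, 0, 0.271924) + integral(4, 0.271924, 1)
       = 14.71*0.271924^2/2 + 4*(1 - 0.271924)
       = 0.543848 + 2.912305
       = 3.456152
Step 3: As n -> infinity, f_n increases to f, so by MCT integral(f_n) -> integral(f) = 14.71/2 = 7.355.
Convergence: integral(f_4) = 3.456152 -> 7.355 as n -> infinity


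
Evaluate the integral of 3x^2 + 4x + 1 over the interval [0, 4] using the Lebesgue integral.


The Lebesgue integral of a Riemann-integrable function agrees with the Riemann integral.
Antiderivative F(x) = (3/3)x^3 + (4/2)x^2 + 1x
F(4) = (3/3)*4^3 + (4/2)*4^2 + 1*4
     = (3/3)*64 + (4/2)*16 + 1*4
     = 64 + 32 + 4
     = 100
F(0) = 0.0
Integral = F(4) - F(0) = 100 - 0.0 = 100


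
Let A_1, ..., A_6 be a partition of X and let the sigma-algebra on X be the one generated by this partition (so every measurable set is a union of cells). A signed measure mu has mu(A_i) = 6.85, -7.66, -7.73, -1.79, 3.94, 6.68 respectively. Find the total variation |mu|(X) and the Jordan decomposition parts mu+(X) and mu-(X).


Step 1: Every measurable set is a union of atoms (the cells / points), so a Hahn decomposition is
  obtained by grouping atoms by sign: P = union of atoms with mu > 0, N = union of the remaining atoms.
  Atoms in P (indices): 1, 5, 6;  atoms in N (indices): 2, 3, 4
  Positive values: 6.85, 3.94, 6.68
  Negative values: -7.66, -7.73, -1.79
Step 2: mu+(X) = mu(P) = sum of positive atom values = 17.47
Step 3: mu-(X) = -mu(N) = sum of |negative atom values| = 17.18
Step 4: |mu|(X) = mu+(X) + mu-(X) = 17.47 + 17.18 = 34.65


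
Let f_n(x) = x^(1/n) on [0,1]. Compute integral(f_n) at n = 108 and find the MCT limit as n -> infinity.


At n = 108: f_108(x) = x^(1/108).
Step 1: integral(x^(1/108), 0, 1) = [x^(1/108+1) / (1/108+1)] from 0 to 1
     = 1 / (1/108 + 1) = 1 / ((108+1)/108) = 108/(108+1)
     = 108/109 = 0.990826
Step 2: As n -> infinity, f_n(x) = x^(1/n) -> 1 for x in (0,1], and f_n is increasing in n.
By MCT, lim_n integral(f_n) = integral(lim_n f_n) = integral(1, 0, 1) = 1.
Step 3: Verify convergence: 108/109 = 0.990826 -> 1


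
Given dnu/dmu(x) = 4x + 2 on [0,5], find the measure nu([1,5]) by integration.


nu(A) = integral_A (dnu/dmu) dmu = integral_1^5 (4x + 2) dx
Step 1: Antiderivative F(x) = (4/2)x^2 + 2x
Step 2: F(5) = (4/2)*5^2 + 2*5 = 50 + 10 = 60
Step 3: F(1) = (4/2)*1^2 + 2*1 = 2 + 2 = 4
Step 4: nu([1,5]) = F(5) - F(1) = 60 - 4 = 56


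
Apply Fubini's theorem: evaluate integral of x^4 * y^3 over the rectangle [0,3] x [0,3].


By Fubini's theorem, the double integral factors as a product of single integrals:
Step 1: integral_0^3 x^4 dx = [x^5/5] from 0 to 3
     = 3^5/5 = 48.6
Step 2: integral_0^3 y^3 dy = [y^4/4] from 0 to 3
     = 3^4/4 = 20.25
Step 3: Double integral = 48.6 * 20.25 = 984.15


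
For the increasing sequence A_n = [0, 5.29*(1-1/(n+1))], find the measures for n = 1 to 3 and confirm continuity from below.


By continuity of measure from below: if A_n increases to A, then m(A_n) -> m(A).
Here A = [0, 5.29], so m(A) = 5.29
Step 1: a_1 = 5.29*(1 - 1/2) = 2.645, m(A_1) = 2.645
Step 2: a_2 = 5.29*(1 - 1/3) = 3.5267, m(A_2) = 3.5267
Step 3: a_3 = 5.29*(1 - 1/4) = 3.9675, m(A_3) = 3.9675
Limit: m(A_n) -> m([0,5.29]) = 5.29


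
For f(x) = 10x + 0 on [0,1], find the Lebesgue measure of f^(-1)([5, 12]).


f^(-1)([5, 12]) = {x : 5 <= 10x + 0 <= 12}
Solving: (5 - 0)/10 <= x <= (12 - 0)/10
= [0.5, 1.2]
Intersecting with [0,1]: [0.5, 1]
Measure = 1 - 0.5 = 0.5


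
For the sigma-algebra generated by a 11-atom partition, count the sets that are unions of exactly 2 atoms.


Each element of F is a union of some subset of the 11 atoms.
Elements that are unions of exactly 2 atoms correspond to 2-element subsets of the 11 atoms.
Count = C(11, 2) = 11! / (2! * 9!) = 55.


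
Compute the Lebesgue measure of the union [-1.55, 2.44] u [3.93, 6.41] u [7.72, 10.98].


For pairwise disjoint intervals, m(union) = sum of lengths.
= (2.44 - -1.55) + (6.41 - 3.93) + (10.98 - 7.72)
= 3.99 + 2.48 + 3.26
= 9.73


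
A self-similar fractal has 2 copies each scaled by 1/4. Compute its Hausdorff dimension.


For a self-similar set with N copies scaled by 1/r:
dim_H = log(N)/log(r) = log(2)/log(4)
= 0.693147/1.386294
= 0.5


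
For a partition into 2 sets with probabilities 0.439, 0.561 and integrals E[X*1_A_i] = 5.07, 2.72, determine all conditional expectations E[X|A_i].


For each cell A_i: E[X|A_i] = E[X*1_A_i] / P(A_i)
Step 1: E[X|A_1] = 5.07 / 0.439 = 11.548975
Step 2: E[X|A_2] = 2.72 / 0.561 = 4.848485
Verification: E[X] = sum E[X*1_A_i] = 5.07 + 2.72 = 7.79


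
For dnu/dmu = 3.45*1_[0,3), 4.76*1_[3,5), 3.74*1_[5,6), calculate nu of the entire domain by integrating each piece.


Integrate each piece of the Radon-Nikodym derivative:
Step 1: integral_0^3 3.45 dx = 3.45*(3-0) = 3.45*3 = 10.35
Step 2: integral_3^5 4.76 dx = 4.76*(5-3) = 4.76*2 = 9.52
Step 3: integral_5^6 3.74 dx = 3.74*(6-5) = 3.74*1 = 3.74
Total: 10.35 + 9.52 + 3.74 = 23.61


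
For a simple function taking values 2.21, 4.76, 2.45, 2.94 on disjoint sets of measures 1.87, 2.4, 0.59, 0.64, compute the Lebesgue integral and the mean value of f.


Step 1: Integral = sum(value_i * measure_i)
= 2.21*1.87 + 4.76*2.4 + 2.45*0.59 + 2.94*0.64
= 4.1327 + 11.424 + 1.4455 + 1.8816
= 18.8838
Step 2: Total measure of domain = 1.87 + 2.4 + 0.59 + 0.64 = 5.5
Step 3: Average value = 18.8838 / 5.5 = 3.433418


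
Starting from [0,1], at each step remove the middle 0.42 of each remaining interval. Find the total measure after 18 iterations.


Step 1: At each step, fraction remaining = 1 - 0.42 = 0.58
Step 2: After 18 steps, measure = (0.58)^18
Result = 5.517011e-05


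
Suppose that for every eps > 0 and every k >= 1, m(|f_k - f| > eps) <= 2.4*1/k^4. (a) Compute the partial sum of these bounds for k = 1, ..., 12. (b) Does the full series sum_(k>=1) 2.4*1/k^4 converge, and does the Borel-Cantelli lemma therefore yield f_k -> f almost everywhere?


Step 1: List the terms 2.4*1/k^4 for k = 1 to 12:
  k=1: 2.4
  k=2: 0.15
  k=3: 0.02963
  k=4: 0.009375
  k=5: 0.00384
  k=6: 0.001852
  k=7: 9.995835e-04
  k=8: 5.859375e-04
  k=9: 3.657979e-04
  k=10: 2.400000e-04
  k=11: 1.639232e-04
  k=12: 1.157407e-04
Step 2: Partial sum = 2.4 + 0.15 + 0.02963 + 0.009375 + 0.00384 + 0.001852 + 9.995835e-04 + 5.859375e-04 + 3.657979e-04 + 2.400000e-04 + 1.639232e-04 + 1.157407e-04
     = 2.597167
Step 3: The full series sum_(k>=1) 2.4*1/k^4 converges (p-series with p = 4 > 1; a constant multiple of a convergent series converges).
Step 4: Fix eps > 0. Since sum_k m(|f_k - f| > eps) < infinity, the Borel-Cantelli lemma gives
        m(limsup_k {|f_k - f| > eps}) = 0, i.e. for a.e. x, |f_k(x) - f(x)| <= eps for all large k.
        Applying this with eps = 1/j for j = 1, 2, ... and intersecting the countably many full-measure sets,
        for a.e. x we get limsup_k |f_k(x) - f(x)| <= 1/j for every j, hence f_k -> f almost everywhere.
Conclusion: series converges; Borel-Cantelli yields f_k -> f a.e.


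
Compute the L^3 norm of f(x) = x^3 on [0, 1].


Step 1: ||f||_3 = (integral_0^1 |x^3|^3 dx)^(1/3)
     = (integral_0^1 x^9 dx)^(1/3)
Step 2: integral_0^1 x^9 dx = [x^10/(10)] from 0 to 1 = 1^10/10
     = 1/10 = 0.1
Step 3: ||f||_3 = (0.1)^(1/3) = 0.464159


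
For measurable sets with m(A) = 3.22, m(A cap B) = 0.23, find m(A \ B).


m(A \ B) = m(A) - m(A n B)
= 3.22 - 0.23
= 2.99


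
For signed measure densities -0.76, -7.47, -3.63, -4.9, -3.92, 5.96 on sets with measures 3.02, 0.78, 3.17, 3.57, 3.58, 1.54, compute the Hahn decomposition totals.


Step 1: Compute signed measure on each set:
  Set 1: -0.76 * 3.02 = -2.2952
  Set 2: -7.47 * 0.78 = -5.8266
  Set 3: -3.63 * 3.17 = -11.5071
  Set 4: -4.9 * 3.57 = -17.493
  Set 5: -3.92 * 3.58 = -14.0336
  Set 6: 5.96 * 1.54 = 9.1784
Step 2: Total signed measure = (-2.2952) + (-5.8266) + (-11.5071) + (-17.493) + (-14.0336) + (9.1784)
     = -41.9771
Step 3: Positive part mu+(X) = sum of positive contributions = 9.1784
Step 4: Negative part mu-(X) = |sum of negative contributions| = 51.1555


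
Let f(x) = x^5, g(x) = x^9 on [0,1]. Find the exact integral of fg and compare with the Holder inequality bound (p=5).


Step 1: Exact integral of f*g = integral(x^14, 0, 1) = 1/15
     = 0.066667
Step 2: Holder bound with p=5, q=1.25:
  ||f||_p = (integral x^25 dx)^(1/5) = (1/26)^(1/5) = 0.521201
  ||g||_q = (integral x^11.25 dx)^(1/1.25) = (1/12.25)^(1/1.25) = 0.134738
Step 3: Holder bound = ||f||_p * ||g||_q = 0.521201 * 0.134738 = 0.070226
Verification: 0.066667 <= 0.070226 (Holder holds)


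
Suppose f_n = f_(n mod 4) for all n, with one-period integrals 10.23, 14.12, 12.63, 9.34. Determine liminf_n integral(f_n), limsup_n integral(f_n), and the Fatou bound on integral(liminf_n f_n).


The sequence (integral(f_n)) is periodic with period 4, repeating the values 10.23, 14.12, 12.63, 9.34 indefinitely.
Step 1: For a periodic sequence, every tail (a_m, a_(m+1), ...) contains all 4 period values infinitely often.
Step 2: Hence inf of every tail = min of the period values = min(10.23, 14.12, 12.63, 9.34) = 9.34.
        liminf_n integral(f_n) = sup over m of (inf of tail from m) = 9.34.
Step 3: Similarly sup of every tail = max of the period values = 14.12.
        limsup_n integral(f_n) = 14.12.
Step 4: Fatou's lemma: integral(liminf_n f_n) <= liminf_n integral(f_n) = 9.34.
        So the integral of the pointwise liminf is at most 9.34.


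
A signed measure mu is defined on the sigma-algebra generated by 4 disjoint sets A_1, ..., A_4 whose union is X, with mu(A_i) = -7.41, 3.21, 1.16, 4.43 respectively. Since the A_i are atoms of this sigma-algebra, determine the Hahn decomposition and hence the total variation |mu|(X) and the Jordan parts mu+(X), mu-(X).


Step 1: Every measurable set is a union of atoms (the cells / points), so a Hahn decomposition is
  obtained by grouping atoms by sign: P = union of atoms with mu > 0, N = union of the remaining atoms.
  Atoms in P (indices): 2, 3, 4;  atoms in N (indices): 1
  Positive values: 3.21, 1.16, 4.43
  Negative values: -7.41
Step 2: mu+(X) = mu(P) = sum of positive atom values = 8.8
Step 3: mu-(X) = -mu(N) = sum of |negative atom values| = 7.41
Step 4: |mu|(X) = mu+(X) + mu-(X) = 8.8 + 7.41 = 16.21


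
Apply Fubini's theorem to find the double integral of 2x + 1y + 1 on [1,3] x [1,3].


By Fubini, integrate in x first, then y.
Step 1: Fix y, integrate over x in [1,3]:
  integral(2x + 1y + 1, x=1..3)
  = 2*(3^2 - 1^2)/2 + (1y + 1)*(3 - 1)
  = 8 + (1y + 1)*2
  = 8 + 2y + 2
  = 10 + 2y
Step 2: Integrate over y in [1,3]:
  integral(10 + 2y, y=1..3)
  = 10*2 + 2*(3^2 - 1^2)/2
  = 20 + 8
  = 28


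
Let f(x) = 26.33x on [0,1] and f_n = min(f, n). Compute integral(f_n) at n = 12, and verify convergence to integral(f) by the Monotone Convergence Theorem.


f(x) = 26.33x on [0,1]; f_n(x) = min(26.33x, n). At n = 12:
Step 1: f(x) reaches 12 at x = 12/26.33 = 0.455754
Step 2: integral(f_12) = integral(26.33x, 0, 0.455754) + integral(12, 0.455754, 1)
       = 26.33*0.455754^2/2 + 12*(1 - 0.455754)
       = 2.734523 + 6.530953
       = 9.265477
Step 3: As n -> infinity, f_n increases to f, so by MCT integral(f_n) -> integral(f) = 26.33/2 = 13.165.
Convergence: integral(f_12) = 9.265477 -> 13.165 as n -> infinity


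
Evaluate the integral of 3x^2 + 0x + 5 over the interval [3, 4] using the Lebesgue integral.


The Lebesgue integral of a Riemann-integrable function agrees with the Riemann integral.
Antiderivative F(x) = (3/3)x^3 + (0/2)x^2 + 5x
F(4) = (3/3)*4^3 + (0/2)*4^2 + 5*4
     = (3/3)*64 + (0/2)*16 + 5*4
     = 64 + 0.0 + 20
     = 84
F(3) = 42
Integral = F(4) - F(3) = 84 - 42 = 42


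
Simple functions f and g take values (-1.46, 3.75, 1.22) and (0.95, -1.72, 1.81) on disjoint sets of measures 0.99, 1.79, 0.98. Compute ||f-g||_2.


Step 1: Compute differences f_i - g_i:
  -1.46 - 0.95 = -2.41
  3.75 - -1.72 = 5.47
  1.22 - 1.81 = -0.59
Step 2: Compute |diff|^2 * measure for each set:
  |-2.41|^2 * 0.99 = 5.8081 * 0.99 = 5.750019
  |5.47|^2 * 1.79 = 29.9209 * 1.79 = 53.558411
  |-0.59|^2 * 0.98 = 0.3481 * 0.98 = 0.341138
Step 3: Sum = 59.649568
Step 4: ||f-g||_2 = (59.649568)^(1/2) = 7.723313


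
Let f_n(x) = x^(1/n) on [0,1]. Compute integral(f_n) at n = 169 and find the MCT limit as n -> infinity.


At n = 169: f_169(x) = x^(1/169).
Step 1: integral(x^(1/169), 0, 1) = [x^(1/169+1) / (1/169+1)] from 0 to 1
     = 1 / (1/169 + 1) = 1 / ((169+1)/169) = 169/(169+1)
     = 169/170 = 0.994118
Step 2: As n -> infinity, f_n(x) = x^(1/n) -> 1 for x in (0,1], and f_n is increasing in n.
By MCT, lim_n integral(f_n) = integral(lim_n f_n) = integral(1, 0, 1) = 1.
Step 3: Verify convergence: 169/170 = 0.994118 -> 1


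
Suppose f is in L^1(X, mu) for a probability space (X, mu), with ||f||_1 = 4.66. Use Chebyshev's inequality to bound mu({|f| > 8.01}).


Chebyshev/Markov inequality: mu(|f| > eps) <= (||f||_p / eps)^p
Step 1: ||f||_1 / eps = 4.66 / 8.01 = 0.581773
Step 2: Raise to power p = 1:
  (0.581773)^1 = 0.581773
Step 3: Therefore mu(|f| > 8.01) <= 0.581773


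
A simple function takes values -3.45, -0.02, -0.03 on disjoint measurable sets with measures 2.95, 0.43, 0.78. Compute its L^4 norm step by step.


Step 1: Compute |f_i|^4 for each value:
  |-3.45|^4 = 141.669506
  |-0.02|^4 = 1.600000e-07
  |-0.03|^4 = 8.100000e-07
Step 2: Multiply by measures and sum:
  141.669506 * 2.95 = 417.925043
  1.600000e-07 * 0.43 = 6.880000e-08
  8.100000e-07 * 0.78 = 6.318000e-07
Sum = 417.925043 + 6.880000e-08 + 6.318000e-07 = 417.925044
Step 3: Take the p-th root:
||f||_4 = (417.925044)^(1/4) = 4.521417


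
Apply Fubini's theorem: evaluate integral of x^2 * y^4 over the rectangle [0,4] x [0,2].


By Fubini's theorem, the double integral factors as a product of single integrals:
Step 1: integral_0^4 x^2 dx = [x^3/3] from 0 to 4
     = 4^3/3 = 21.333333
Step 2: integral_0^2 y^4 dy = [y^5/5] from 0 to 2
     = 2^5/5 = 6.4
Step 3: Double integral = 21.333333 * 6.4 = 136.533333


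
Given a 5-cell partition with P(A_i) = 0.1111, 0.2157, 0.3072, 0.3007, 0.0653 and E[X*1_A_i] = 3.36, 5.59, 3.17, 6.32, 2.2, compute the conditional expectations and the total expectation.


For each cell A_i: E[X|A_i] = E[X*1_A_i] / P(A_i)
Step 1: E[X|A_1] = 3.36 / 0.1111 = 30.243024
Step 2: E[X|A_2] = 5.59 / 0.2157 = 25.915624
Step 3: E[X|A_3] = 3.17 / 0.3072 = 10.31901
Step 4: E[X|A_4] = 6.32 / 0.3007 = 21.017626
Step 5: E[X|A_5] = 2.2 / 0.0653 = 33.690658
Verification: E[X] = sum E[X*1_A_i] = 3.36 + 5.59 + 3.17 + 6.32 + 2.2 = 20.64


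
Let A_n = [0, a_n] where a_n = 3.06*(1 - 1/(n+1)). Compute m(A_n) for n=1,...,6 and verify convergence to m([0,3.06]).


By continuity of measure from below: if A_n increases to A, then m(A_n) -> m(A).
Here A = [0, 3.06], so m(A) = 3.06
Step 1: a_1 = 3.06*(1 - 1/2) = 1.53, m(A_1) = 1.53
Step 2: a_2 = 3.06*(1 - 1/3) = 2.04, m(A_2) = 2.04
Step 3: a_3 = 3.06*(1 - 1/4) = 2.295, m(A_3) = 2.295
Step 4: a_4 = 3.06*(1 - 1/5) = 2.448, m(A_4) = 2.448
Step 5: a_5 = 3.06*(1 - 1/6) = 2.55, m(A_5) = 2.55
Step 6: a_6 = 3.06*(1 - 1/7) = 2.6229, m(A_6) = 2.6229
Limit: m(A_n) -> m([0,3.06]) = 3.06


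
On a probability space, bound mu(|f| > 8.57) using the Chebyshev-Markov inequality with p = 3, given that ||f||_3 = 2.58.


Chebyshev/Markov inequality: mu(|f| > eps) <= (||f||_p / eps)^p
Step 1: ||f||_3 / eps = 2.58 / 8.57 = 0.30105
Step 2: Raise to power p = 3:
  (0.30105)^3 = 0.027285
Step 3: Therefore mu(|f| > 8.57) <= 0.027285


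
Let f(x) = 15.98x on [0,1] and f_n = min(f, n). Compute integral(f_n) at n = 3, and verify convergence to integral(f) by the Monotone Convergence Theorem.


f(x) = 15.98x on [0,1]; f_n(x) = min(15.98x, n). At n = 3:
Step 1: f(x) reaches 3 at x = 3/15.98 = 0.187735
Step 2: integral(f_3) = integral(15.98x, 0, 0.187735) + integral(3, 0.187735, 1)
       = 15.98*0.187735^2/2 + 3*(1 - 0.187735)
       = 0.281602 + 2.436796
       = 2.718398
Step 3: As n -> infinity, f_n increases to f, so by MCT integral(f_n) -> integral(f) = 15.98/2 = 7.99.
Convergence: integral(f_3) = 2.718398 -> 7.99 as n -> infinity


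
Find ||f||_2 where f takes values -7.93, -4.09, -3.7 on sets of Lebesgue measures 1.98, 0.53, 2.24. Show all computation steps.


Step 1: Compute |f_i|^2 for each value:
  |-7.93|^2 = 62.8849
  |-4.09|^2 = 16.7281
  |-3.7|^2 = 13.69
Step 2: Multiply by measures and sum:
  62.8849 * 1.98 = 124.512102
  16.7281 * 0.53 = 8.865893
  13.69 * 2.24 = 30.6656
Sum = 124.512102 + 8.865893 + 30.6656 = 164.043595
Step 3: Take the p-th root:
||f||_2 = (164.043595)^(1/2) = 12.80795


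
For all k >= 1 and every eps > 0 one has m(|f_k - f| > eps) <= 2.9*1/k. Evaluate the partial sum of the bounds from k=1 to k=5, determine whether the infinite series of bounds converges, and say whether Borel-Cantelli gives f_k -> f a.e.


Step 1: List the terms 2.9*1/k for k = 1 to 5:
  k=1: 2.9
  k=2: 1.45
  k=3: 0.966667
  k=4: 0.725
  k=5: 0.58
Step 2: Partial sum = 2.9 + 1.45 + 0.966667 + 0.725 + 0.58
     = 6.621667
Step 3: The full series sum_(k>=1) 2.9*1/k diverges (harmonic series, p = 1; a nonzero constant multiple of a divergent series diverges).
Step 4: The (first) Borel-Cantelli lemma requires a summable sequence of measures, so it does not apply here;
        from this bound alone no conclusion about a.e. convergence can be drawn (convergence in measure still
        gives an a.e.-convergent subsequence, but not a.e. convergence of the whole sequence).
Conclusion: series diverges; Borel-Cantelli is inconclusive about a.e. convergence of f_k.


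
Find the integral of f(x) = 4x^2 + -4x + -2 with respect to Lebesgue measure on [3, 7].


The Lebesgue integral of a Riemann-integrable function agrees with the Riemann integral.
Antiderivative F(x) = (4/3)x^3 + (-4/2)x^2 + -2x
F(7) = (4/3)*7^3 + (-4/2)*7^2 + -2*7
     = (4/3)*343 + (-4/2)*49 + -2*7
     = 457.333333 + -98 + -14
     = 345.333333
F(3) = 12
Integral = F(7) - F(3) = 345.333333 - 12 = 333.333333


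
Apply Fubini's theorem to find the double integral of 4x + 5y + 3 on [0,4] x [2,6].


By Fubini, integrate in x first, then y.
Step 1: Fix y, integrate over x in [0,4]:
  integral(4x + 5y + 3, x=0..4)
  = 4*(4^2 - 0^2)/2 + (5y + 3)*(4 - 0)
  = 32 + (5y + 3)*4
  = 32 + 20y + 12
  = 44 + 20y
Step 2: Integrate over y in [2,6]:
  integral(44 + 20y, y=2..6)
  = 44*4 + 20*(6^2 - 2^2)/2
  = 176 + 320
  = 496


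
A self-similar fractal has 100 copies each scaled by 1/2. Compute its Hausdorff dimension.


For a self-similar set with N copies scaled by 1/r:
dim_H = log(N)/log(r) = log(100)/log(2)
= 4.60517/0.693147
= 6.643856


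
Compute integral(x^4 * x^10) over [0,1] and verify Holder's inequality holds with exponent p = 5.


Step 1: Exact integral of f*g = integral(x^14, 0, 1) = 1/15
     = 0.066667
Step 2: Holder bound with p=5, q=1.25:
  ||f||_p = (integral x^20 dx)^(1/5) = (1/21)^(1/5) = 0.543946
  ||g||_q = (integral x^12.5 dx)^(1/1.25) = (1/13.5)^(1/1.25) = 0.124662
Step 3: Holder bound = ||f||_p * ||g||_q = 0.543946 * 0.124662 = 0.067809
Verification: 0.066667 <= 0.067809 (Holder holds)


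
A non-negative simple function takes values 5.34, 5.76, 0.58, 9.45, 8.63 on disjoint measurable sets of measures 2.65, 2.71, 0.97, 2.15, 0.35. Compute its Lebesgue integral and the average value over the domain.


Step 1: Integral = sum(value_i * measure_i)
= 5.34*2.65 + 5.76*2.71 + 0.58*0.97 + 9.45*2.15 + 8.63*0.35
= 14.151 + 15.6096 + 0.5626 + 20.3175 + 3.0205
= 53.6612
Step 2: Total measure of domain = 2.65 + 2.71 + 0.97 + 2.15 + 0.35 = 8.83
Step 3: Average value = 53.6612 / 8.83 = 6.077146


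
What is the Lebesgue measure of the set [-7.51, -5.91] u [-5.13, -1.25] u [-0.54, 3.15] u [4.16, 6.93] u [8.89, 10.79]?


For pairwise disjoint intervals, m(union) = sum of lengths.
= (-5.91 - -7.51) + (-1.25 - -5.13) + (3.15 - -0.54) + (6.93 - 4.16) + (10.79 - 8.89)
= 1.6 + 3.88 + 3.69 + 2.77 + 1.9
= 13.84


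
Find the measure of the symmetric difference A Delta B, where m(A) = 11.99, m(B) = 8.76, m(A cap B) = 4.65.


m(A Delta B) = m(A) + m(B) - 2*m(A n B)
= 11.99 + 8.76 - 2*4.65
= 11.99 + 8.76 - 9.3
= 11.45


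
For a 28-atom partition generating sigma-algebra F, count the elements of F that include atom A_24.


Each element of F is a union of some subset S of the 28 atoms.
The element contains A_24 iff A_24 is in S.
So we count subsets S of {A_1,...,A_28} with A_24 in S: choose freely among the other 27 atoms.
Count = 2^(28-1) = 2^27 = 134217728.


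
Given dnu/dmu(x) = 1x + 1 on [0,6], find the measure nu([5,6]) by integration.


nu(A) = integral_A (dnu/dmu) dmu = integral_5^6 (1x + 1) dx
Step 1: Antiderivative F(x) = (1/2)x^2 + 1x
Step 2: F(6) = (1/2)*6^2 + 1*6 = 18 + 6 = 24
Step 3: F(5) = (1/2)*5^2 + 1*5 = 12.5 + 5 = 17.5
Step 4: nu([5,6]) = F(6) - F(5) = 24 - 17.5 = 6.5


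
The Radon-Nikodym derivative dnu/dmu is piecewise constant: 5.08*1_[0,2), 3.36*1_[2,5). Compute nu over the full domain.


Integrate each piece of the Radon-Nikodym derivative:
Step 1: integral_0^2 5.08 dx = 5.08*(2-0) = 5.08*2 = 10.16
Step 2: integral_2^5 3.36 dx = 3.36*(5-2) = 3.36*3 = 10.08
Total: 10.16 + 10.08 = 20.24


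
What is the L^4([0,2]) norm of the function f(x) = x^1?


Step 1: ||f||_4 = (integral_0^2 |x^1|^4 dx)^(1/4)
     = (integral_0^2 x^4 dx)^(1/4)
Step 2: integral_0^2 x^4 dx = [x^5/(5)] from 0 to 2 = 2^5/5
     = 32/5 = 6.4
Step 3: ||f||_4 = (6.4)^(1/4) = 1.590541


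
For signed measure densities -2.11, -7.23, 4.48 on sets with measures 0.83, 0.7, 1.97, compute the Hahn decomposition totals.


Step 1: Compute signed measure on each set:
  Set 1: -2.11 * 0.83 = -1.7513
  Set 2: -7.23 * 0.7 = -5.061
  Set 3: 4.48 * 1.97 = 8.8256
Step 2: Total signed measure = (-1.7513) + (-5.061) + (8.8256)
     = 2.0133
Step 3: Positive part mu+(X) = sum of positive contributions = 8.8256
Step 4: Negative part mu-(X) = |sum of negative contributions| = 6.8123


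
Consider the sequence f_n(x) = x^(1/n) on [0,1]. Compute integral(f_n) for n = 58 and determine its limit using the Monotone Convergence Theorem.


At n = 58: f_58(x) = x^(1/58).
Step 1: integral(x^(1/58), 0, 1) = [x^(1/58+1) / (1/58+1)] from 0 to 1
     = 1 / (1/58 + 1) = 1 / ((58+1)/58) = 58/(58+1)
     = 58/59 = 0.983051
Step 2: As n -> infinity, f_n(x) = x^(1/n) -> 1 for x in (0,1], and f_n is increasing in n.
By MCT, lim_n integral(f_n) = integral(lim_n f_n) = integral(1, 0, 1) = 1.
Step 3: Verify convergence: 58/59 = 0.983051 -> 1


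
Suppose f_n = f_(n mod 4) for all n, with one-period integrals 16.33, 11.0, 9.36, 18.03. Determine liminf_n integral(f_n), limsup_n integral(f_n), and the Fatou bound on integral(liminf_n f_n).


The sequence (integral(f_n)) is periodic with period 4, repeating the values 16.33, 11.0, 9.36, 18.03 indefinitely.
Step 1: For a periodic sequence, every tail (a_m, a_(m+1), ...) contains all 4 period values infinitely often.
Step 2: Hence inf of every tail = min of the period values = min(16.33, 11.0, 9.36, 18.03) = 9.36.
        liminf_n integral(f_n) = sup over m of (inf of tail from m) = 9.36.
Step 3: Similarly sup of every tail = max of the period values = 18.03.
        limsup_n integral(f_n) = 18.03.
Step 4: Fatou's lemma: integral(liminf_n f_n) <= liminf_n integral(f_n) = 9.36.
        So the integral of the pointwise liminf is at most 9.36.


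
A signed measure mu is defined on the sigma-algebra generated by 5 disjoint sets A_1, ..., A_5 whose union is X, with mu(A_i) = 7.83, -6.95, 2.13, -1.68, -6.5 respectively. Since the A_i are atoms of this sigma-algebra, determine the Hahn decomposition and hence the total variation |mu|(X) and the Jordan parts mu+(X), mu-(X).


Step 1: Every measurable set is a union of atoms (the cells / points), so a Hahn decomposition is
  obtained by grouping atoms by sign: P = union of atoms with mu > 0, N = union of the remaining atoms.
  Atoms in P (indices): 1, 3;  atoms in N (indices): 2, 4, 5
  Positive values: 7.83, 2.13
  Negative values: -6.95, -1.68, -6.5
Step 2: mu+(X) = mu(P) = sum of positive atom values = 9.96
Step 3: mu-(X) = -mu(N) = sum of |negative atom values| = 15.13
Step 4: |mu|(X) = mu+(X) + mu-(X) = 9.96 + 15.13 = 25.09


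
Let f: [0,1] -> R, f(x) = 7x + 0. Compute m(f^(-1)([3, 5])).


f^(-1)([3, 5]) = {x : 3 <= 7x + 0 <= 5}
Solving: (3 - 0)/7 <= x <= (5 - 0)/7
= [0.428571, 0.714286]
Intersecting with [0,1]: [0.428571, 0.714286]
Measure = 0.714286 - 0.428571 = 0.285714


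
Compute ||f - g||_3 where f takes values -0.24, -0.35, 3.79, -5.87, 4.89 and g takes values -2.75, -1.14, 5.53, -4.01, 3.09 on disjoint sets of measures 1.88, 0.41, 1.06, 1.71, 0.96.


Step 1: Compute differences f_i - g_i:
  -0.24 - -2.75 = 2.51
  -0.35 - -1.14 = 0.79
  3.79 - 5.53 = -1.74
  -5.87 - -4.01 = -1.86
  4.89 - 3.09 = 1.8
Step 2: Compute |diff|^3 * measure for each set:
  |2.51|^3 * 1.88 = 15.813251 * 1.88 = 29.728912
  |0.79|^3 * 0.41 = 0.493039 * 0.41 = 0.202146
  |-1.74|^3 * 1.06 = 5.268024 * 1.06 = 5.584105
  |-1.86|^3 * 1.71 = 6.434856 * 1.71 = 11.003604
  |1.8|^3 * 0.96 = 5.832 * 0.96 = 5.59872
Step 3: Sum = 52.117487
Step 4: ||f-g||_3 = (52.117487)^(1/3) = 3.73532


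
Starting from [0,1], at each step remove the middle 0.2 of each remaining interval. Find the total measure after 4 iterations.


Step 1: At each step, fraction remaining = 1 - 0.2 = 0.8
Step 2: After 4 steps, measure = (0.8)^4
Step 3: Computing the power step by step:
  After step 1: 0.8
  After step 2: 0.64
  After step 3: 0.512
  After step 4: 0.4096
Result = 0.4096


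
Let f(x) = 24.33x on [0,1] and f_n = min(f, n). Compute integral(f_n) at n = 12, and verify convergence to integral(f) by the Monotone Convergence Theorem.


f(x) = 24.33x on [0,1]; f_n(x) = min(24.33x, n). At n = 12:
Step 1: f(x) reaches 12 at x = 12/24.33 = 0.493218
Step 2: integral(f_12) = integral(24.33x, 0, 0.493218) + integral(12, 0.493218, 1)
       = 24.33*0.493218^2/2 + 12*(1 - 0.493218)
       = 2.959309 + 6.081381
       = 9.040691
Step 3: As n -> infinity, f_n increases to f, so by MCT integral(f_n) -> integral(f) = 24.33/2 = 12.165.
Convergence: integral(f_12) = 9.040691 -> 12.165 as n -> infinity


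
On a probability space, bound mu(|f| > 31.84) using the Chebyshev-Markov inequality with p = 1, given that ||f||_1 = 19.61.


Chebyshev/Markov inequality: mu(|f| > eps) <= (||f||_p / eps)^p
Step 1: ||f||_1 / eps = 19.61 / 31.84 = 0.615892
Step 2: Raise to power p = 1:
  (0.615892)^1 = 0.615892
Step 3: Therefore mu(|f| > 31.84) <= 0.615892


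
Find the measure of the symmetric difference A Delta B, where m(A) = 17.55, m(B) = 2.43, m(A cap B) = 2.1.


m(A Delta B) = m(A) + m(B) - 2*m(A n B)
= 17.55 + 2.43 - 2*2.1
= 17.55 + 2.43 - 4.2
= 15.78


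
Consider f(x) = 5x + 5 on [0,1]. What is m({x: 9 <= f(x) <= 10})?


f^(-1)([9, 10]) = {x : 9 <= 5x + 5 <= 10}
Solving: (9 - 5)/5 <= x <= (10 - 5)/5
= [0.8, 1]
Intersecting with [0,1]: [0.8, 1]
Measure = 1 - 0.8 = 0.2


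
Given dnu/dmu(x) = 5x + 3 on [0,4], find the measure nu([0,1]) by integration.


nu(A) = integral_A (dnu/dmu) dmu = integral_0^1 (5x + 3) dx
Step 1: Antiderivative F(x) = (5/2)x^2 + 3x
Step 2: F(1) = (5/2)*1^2 + 3*1 = 2.5 + 3 = 5.5
Step 3: F(0) = (5/2)*0^2 + 3*0 = 0.0 + 0 = 0.0
Step 4: nu([0,1]) = F(1) - F(0) = 5.5 - 0.0 = 5.5


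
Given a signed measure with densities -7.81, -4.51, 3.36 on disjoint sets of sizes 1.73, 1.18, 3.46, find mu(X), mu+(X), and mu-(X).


Step 1: Compute signed measure on each set:
  Set 1: -7.81 * 1.73 = -13.5113
  Set 2: -4.51 * 1.18 = -5.3218
  Set 3: 3.36 * 3.46 = 11.6256
Step 2: Total signed measure = (-13.5113) + (-5.3218) + (11.6256)
     = -7.2075
Step 3: Positive part mu+(X) = sum of positive contributions = 11.6256
Step 4: Negative part mu-(X) = |sum of negative contributions| = 18.8331


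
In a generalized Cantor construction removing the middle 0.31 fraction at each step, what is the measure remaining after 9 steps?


Step 1: At each step, fraction remaining = 1 - 0.31 = 0.69
Step 2: After 9 steps, measure = (0.69)^9
Result = 0.035452


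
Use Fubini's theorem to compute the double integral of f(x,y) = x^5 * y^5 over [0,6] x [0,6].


By Fubini's theorem, the double integral factors as a product of single integrals:
Step 1: integral_0^6 x^5 dx = [x^6/6] from 0 to 6
     = 6^6/6 = 7776
Step 2: integral_0^6 y^5 dy = [y^6/6] from 0 to 6
     = 6^6/6 = 7776
Step 3: Double integral = 7776 * 7776 = 6.046618e+07


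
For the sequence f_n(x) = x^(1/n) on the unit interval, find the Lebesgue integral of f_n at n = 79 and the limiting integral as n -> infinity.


At n = 79: f_79(x) = x^(1/79).
Step 1: integral(x^(1/79), 0, 1) = [x^(1/79+1) / (1/79+1)] from 0 to 1
     = 1 / (1/79 + 1) = 1 / ((79+1)/79) = 79/(79+1)
     = 79/80 = 0.9875
Step 2: As n -> infinity, f_n(x) = x^(1/n) -> 1 for x in (0,1], and f_n is increasing in n.
By MCT, lim_n integral(f_n) = integral(lim_n f_n) = integral(1, 0, 1) = 1.
Step 3: Verify convergence: 79/80 = 0.9875 -> 1


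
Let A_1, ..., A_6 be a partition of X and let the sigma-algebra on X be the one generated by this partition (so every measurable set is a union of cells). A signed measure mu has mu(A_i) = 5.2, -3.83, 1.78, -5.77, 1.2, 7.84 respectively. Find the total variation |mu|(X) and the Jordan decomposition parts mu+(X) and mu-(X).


Step 1: Every measurable set is a union of atoms (the cells / points), so a Hahn decomposition is
  obtained by grouping atoms by sign: P = union of atoms with mu > 0, N = union of the remaining atoms.
  Atoms in P (indices): 1, 3, 5, 6;  atoms in N (indices): 2, 4
  Positive values: 5.2, 1.78, 1.2, 7.84
  Negative values: -3.83, -5.77
Step 2: mu+(X) = mu(P) = sum of positive atom values = 16.02
Step 3: mu-(X) = -mu(N) = sum of |negative atom values| = 9.6
Step 4: |mu|(X) = mu+(X) + mu-(X) = 16.02 + 9.6 = 25.62


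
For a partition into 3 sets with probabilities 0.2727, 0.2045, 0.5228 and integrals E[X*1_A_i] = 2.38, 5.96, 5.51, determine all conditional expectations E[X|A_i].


For each cell A_i: E[X|A_i] = E[X*1_A_i] / P(A_i)
Step 1: E[X|A_1] = 2.38 / 0.2727 = 8.727539
Step 2: E[X|A_2] = 5.96 / 0.2045 = 29.144254
Step 3: E[X|A_3] = 5.51 / 0.5228 = 10.539403
Verification: E[X] = sum E[X*1_A_i] = 2.38 + 5.96 + 5.51 = 13.85
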